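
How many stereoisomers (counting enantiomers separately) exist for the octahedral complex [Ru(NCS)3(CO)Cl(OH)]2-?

5

In an octahedral complex each vertex has one trans partner and four cis neighbours.
There are 4 geometric isomers: NCS mer (3 arrangements); NCS fac (chiral).
One of these lacks any improper symmetry element and so occurs as an enantiomeric pair, giving 4 + 1 = 5 stereoisomers in total.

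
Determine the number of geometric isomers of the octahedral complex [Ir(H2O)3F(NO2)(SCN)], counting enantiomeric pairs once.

An octahedron has six vertices in three trans pairs; every non-trans pair is cis.
Systematic placement gives 4 geometric isomers: H2O mer (3 arrangements); H2O fac (chiral).

4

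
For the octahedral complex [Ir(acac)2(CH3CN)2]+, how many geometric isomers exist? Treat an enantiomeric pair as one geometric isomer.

2

Each acac is bidentate and must span two cis positions.
Working through the distinct placements yields 2 geometric isomers: CH3CN trans; CH3CN cis (chiral).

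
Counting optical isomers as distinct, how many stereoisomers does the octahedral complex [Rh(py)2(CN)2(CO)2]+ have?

6

The six octahedral sites form three mutually perpendicular trans pairs.
Working through the distinct placements yields 5 geometric isomers: py trans, CN trans, CO trans; py cis, CN trans, CO cis; py trans, CN cis, CO cis; py cis, CN cis, CO cis (chiral); py cis, CN cis, CO trans.
One of these lacks any improper symmetry element and so occurs as an enantiomeric pair, giving 5 + 1 = 6 stereoisomers in total.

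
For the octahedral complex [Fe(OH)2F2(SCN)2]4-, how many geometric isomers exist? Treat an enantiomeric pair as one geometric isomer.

The six octahedral sites form three mutually perpendicular trans pairs.
Systematic placement gives 5 geometric isomers: OH trans, F trans, SCN trans; OH cis, F trans, SCN cis; OH cis, F cis, SCN trans; OH cis, F cis, SCN cis (chiral); OH trans, F cis, SCN cis.

5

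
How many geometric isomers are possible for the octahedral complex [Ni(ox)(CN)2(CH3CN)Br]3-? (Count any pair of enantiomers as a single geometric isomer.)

The six octahedral sites form three mutually perpendicular trans pairs.
Each ox is bidentate and must span two cis positions.
There are 4 geometric isomers: CN cis (3 arrangements, 2 chiral); CN trans.

4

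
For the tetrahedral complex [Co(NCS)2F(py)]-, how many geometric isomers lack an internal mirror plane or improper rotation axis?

0

All four vertices of a tetrahedron are equivalent and mutually adjacent, so cis/trans isomerism cannot arise.
Only one geometric arrangement is possible.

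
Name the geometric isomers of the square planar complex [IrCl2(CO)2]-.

In a square planar complex each vertex has one trans partner and two cis neighbours.
The distinct arrangements are (2 in all): Cl cis; Cl trans.

cis and trans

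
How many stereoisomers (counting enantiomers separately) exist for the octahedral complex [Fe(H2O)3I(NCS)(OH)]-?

5

Systematic placement gives 4 geometric isomers: H2O mer (3 arrangements); H2O fac (chiral).
One of these lacks any improper symmetry element and so occurs as an enantiomeric pair, giving 4 + 1 = 5 stereoisomers in total.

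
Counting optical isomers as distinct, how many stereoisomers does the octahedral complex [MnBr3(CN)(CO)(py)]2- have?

The six octahedral sites form three mutually perpendicular trans pairs.
Working through the distinct placements yields 4 geometric isomers: Br mer (3 arrangements); Br fac (chiral).
One of these lacks any improper symmetry element and so occurs as an enantiomeric pair, giving 4 + 1 = 5 stereoisomers in total.

5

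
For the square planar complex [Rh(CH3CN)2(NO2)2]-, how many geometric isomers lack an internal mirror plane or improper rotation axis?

0

In a square planar complex each vertex has one trans partner and two cis neighbours.
Systematic placement gives 2 geometric isomers: CH3CN cis; CH3CN trans.
Each arrangement has an internal mirror plane or centre of symmetry, so none is chiral.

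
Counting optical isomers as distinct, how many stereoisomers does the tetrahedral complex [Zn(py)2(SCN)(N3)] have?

All four vertices of a tetrahedron are equivalent and mutually adjacent, so cis/trans isomerism cannot arise.
Only one geometric arrangement is possible.

1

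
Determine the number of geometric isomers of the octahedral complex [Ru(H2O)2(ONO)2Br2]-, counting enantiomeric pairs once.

5

In an octahedral complex each vertex has one trans partner and four cis neighbours.
The distinct arrangements are (5 in all): H2O trans, ONO trans, Br trans; H2O cis, ONO cis, Br trans; H2O cis, ONO trans, Br cis; H2O cis, ONO cis, Br cis (chiral); H2O trans, ONO cis, Br cis.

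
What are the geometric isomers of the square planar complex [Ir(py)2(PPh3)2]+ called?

cis and trans

The distinct arrangements are (2 in all): py cis; py trans.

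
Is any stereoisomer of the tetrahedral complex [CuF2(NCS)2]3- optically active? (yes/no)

In a tetrahedral complex all four positions are equivalent and every pair of ligands is adjacent — there is no cis/trans distinction.
Only one geometric arrangement is possible.

no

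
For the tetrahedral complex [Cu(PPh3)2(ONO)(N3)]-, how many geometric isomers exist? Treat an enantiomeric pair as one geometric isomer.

All four vertices of a tetrahedron are equivalent and mutually adjacent, so cis/trans isomerism cannot arise.
Only one geometric arrangement is possible.

1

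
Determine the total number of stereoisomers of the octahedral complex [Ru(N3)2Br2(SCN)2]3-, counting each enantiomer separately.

The six octahedral sites form three mutually perpendicular trans pairs.
Working through the distinct placements yields 5 geometric isomers: N3 trans, Br trans, SCN trans; N3 cis, Br trans, SCN cis; N3 cis, Br cis, SCN trans; N3 cis, Br cis, SCN cis (chiral); N3 trans, Br cis, SCN cis.
One of these lacks any improper symmetry element and so occurs as an enantiomeric pair, giving 5 + 1 = 6 stereoisomers in total.

6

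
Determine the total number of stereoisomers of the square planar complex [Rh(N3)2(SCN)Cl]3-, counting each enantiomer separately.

In a square planar complex each vertex has one trans partner and two cis neighbours.
Working through the distinct placements yields 2 geometric isomers: N3 cis; N3 trans.
Each arrangement has an internal mirror plane or centre of symmetry, so none is chiral.

2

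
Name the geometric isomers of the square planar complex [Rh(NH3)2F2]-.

cis and trans

A square has two trans pairs of vertices; adjacent vertices are cis.
Working through the distinct placements yields 2 geometric isomers: NH3 cis; NH3 trans.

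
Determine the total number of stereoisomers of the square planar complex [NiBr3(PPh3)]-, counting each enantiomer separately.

1

A square has two trans pairs of vertices; adjacent vertices are cis.
Only one geometric arrangement is possible.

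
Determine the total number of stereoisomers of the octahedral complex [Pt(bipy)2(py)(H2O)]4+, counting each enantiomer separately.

The six octahedral sites form three mutually perpendicular trans pairs.
Each bipy is bidentate and must span two cis positions.
There are 2 geometric isomers: py and H2O mutually cis (chiral); py and H2O mutually trans.
One of these lacks any improper symmetry element and so occurs as an enantiomeric pair, giving 2 + 1 = 3 stereoisomers in total.

3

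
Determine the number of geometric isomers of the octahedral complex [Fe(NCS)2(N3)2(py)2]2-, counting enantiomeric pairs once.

5

An octahedron has six vertices in three trans pairs; every non-trans pair is cis.
Working through the distinct placements yields 5 geometric isomers: NCS trans, N3 trans, py trans; NCS cis, N3 trans, py cis; NCS cis, N3 cis, py trans; NCS cis, N3 cis, py cis (chiral); NCS trans, N3 cis, py cis.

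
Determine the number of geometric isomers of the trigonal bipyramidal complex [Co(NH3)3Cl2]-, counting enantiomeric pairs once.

3

In a trigonal bipyramid the two axial positions differ from the three equatorial ones.
The distinct arrangements are (3 in all): Cl both axial; Cl one axial, one equatorial; Cl both equatorial.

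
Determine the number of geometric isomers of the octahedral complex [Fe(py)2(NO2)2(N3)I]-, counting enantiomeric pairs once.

There are 6 geometric isomers: py trans, NO2 trans; py cis, NO2 cis (3 arrangements, 2 chiral); py trans, NO2 cis; py cis, NO2 trans.

6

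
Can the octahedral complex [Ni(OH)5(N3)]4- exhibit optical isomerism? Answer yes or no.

The six octahedral sites form three mutually perpendicular trans pairs.
Only one geometric arrangement is possible.

no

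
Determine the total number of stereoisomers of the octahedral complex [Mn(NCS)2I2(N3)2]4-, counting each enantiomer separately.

6

The distinct arrangements are (5 in all): NCS trans, I trans, N3 trans; NCS cis, I trans, N3 cis; NCS trans, I cis, N3 cis; NCS cis, I cis, N3 cis (chiral); NCS cis, I cis, N3 trans.
One of these lacks any improper symmetry element and so occurs as an enantiomeric pair, giving 5 + 1 = 6 stereoisomers in total.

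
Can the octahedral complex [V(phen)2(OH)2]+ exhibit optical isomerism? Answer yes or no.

Each phen is bidentate and must span two cis positions.
The distinct arrangements are (2 in all): OH trans; OH cis (chiral).
One of these lacks any improper symmetry element and so occurs as an enantiomeric pair, giving 2 + 1 = 3 stereoisomers in total.

yes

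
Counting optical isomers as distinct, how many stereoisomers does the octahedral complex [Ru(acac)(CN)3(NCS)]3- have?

In an octahedral complex each vertex has one trans partner and four cis neighbours.
Each acac is bidentate and must span two cis positions.
Working through the distinct placements yields 2 geometric isomers: CN mer; CN fac.
Each arrangement has an internal mirror plane or centre of symmetry, so none is chiral.

2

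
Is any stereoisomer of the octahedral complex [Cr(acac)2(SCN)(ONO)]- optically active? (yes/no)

In an octahedral complex each vertex has one trans partner and four cis neighbours.
Each acac is bidentate and must span two cis positions.
Working through the distinct placements yields 2 geometric isomers: SCN and ONO mutually trans; SCN and ONO mutually cis (chiral).
One of these lacks any improper symmetry element and so occurs as an enantiomeric pair, giving 2 + 1 = 3 stereoisomers in total.

yes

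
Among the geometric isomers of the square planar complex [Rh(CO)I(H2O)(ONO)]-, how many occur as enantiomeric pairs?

0

Working through the distinct placements yields 3 geometric isomers: (CO/I trans, H2O/ONO trans); (CO/ONO trans, H2O/I trans); (CO/H2O trans, I/ONO trans).
Each arrangement has an internal mirror plane or centre of symmetry, so none is chiral.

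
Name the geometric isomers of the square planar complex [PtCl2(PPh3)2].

cis and trans

A square has two trans pairs of vertices; adjacent vertices are cis.
The distinct arrangements are (2 in all): Cl cis; Cl trans.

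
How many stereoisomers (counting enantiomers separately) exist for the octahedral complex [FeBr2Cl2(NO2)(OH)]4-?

The distinct arrangements are (6 in all): Br trans, Cl trans; Br trans, Cl cis; Br cis, Cl cis (3 arrangements, 2 chiral); Br cis, Cl trans.
Of these, 2 lack any improper symmetry element and so occur as enantiomeric pairs, giving 6 + 2 = 8 stereoisomers in total.

8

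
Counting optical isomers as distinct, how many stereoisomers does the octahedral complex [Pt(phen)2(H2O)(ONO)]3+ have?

3

An octahedron has six vertices in three trans pairs; every non-trans pair is cis.
Each phen is bidentate and must span two cis positions.
There are 2 geometric isomers: H2O and ONO mutually trans; H2O and ONO mutually cis (chiral).
One of these lacks any improper symmetry element and so occurs as an enantiomeric pair, giving 2 + 1 = 3 stereoisomers in total.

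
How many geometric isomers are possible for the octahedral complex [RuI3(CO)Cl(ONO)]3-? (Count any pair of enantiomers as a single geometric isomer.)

In an octahedral complex each vertex has one trans partner and four cis neighbours.
Working through the distinct placements yields 4 geometric isomers: I mer (3 arrangements); I fac (chiral).

4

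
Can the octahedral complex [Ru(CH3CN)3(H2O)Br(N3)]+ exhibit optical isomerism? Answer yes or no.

The six octahedral sites form three mutually perpendicular trans pairs.
Working through the distinct placements yields 4 geometric isomers: CH3CN mer (3 arrangements); CH3CN fac (chiral).
One of these lacks any improper symmetry element and so occurs as an enantiomeric pair, giving 4 + 1 = 5 stereoisomers in total.

yes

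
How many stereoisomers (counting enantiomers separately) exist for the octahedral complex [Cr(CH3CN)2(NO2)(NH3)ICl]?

15

In an octahedral complex each vertex has one trans partner and four cis neighbours.
Systematic enumeration (placing each ligand type in turn and discarding arrangements equivalent by rotation or reflection) gives 9 geometric isomers.
Of these, 6 lack any improper symmetry element and so occur as enantiomeric pairs, giving 9 + 6 = 15 stereoisomers in total.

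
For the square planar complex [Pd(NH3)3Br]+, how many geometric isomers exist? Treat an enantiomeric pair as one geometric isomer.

1

Only one geometric arrangement is possible.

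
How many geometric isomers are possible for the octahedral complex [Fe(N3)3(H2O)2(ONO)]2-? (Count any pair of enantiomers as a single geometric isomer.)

3

The distinct arrangements are (3 in all): N3 mer, H2O trans; N3 fac, H2O cis; N3 mer, H2O cis.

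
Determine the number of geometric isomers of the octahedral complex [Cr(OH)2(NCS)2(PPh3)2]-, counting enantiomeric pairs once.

5

Working through the distinct placements yields 5 geometric isomers: OH trans, NCS trans, PPh3 trans; OH cis, NCS trans, PPh3 cis; OH cis, NCS cis, PPh3 trans; OH cis, NCS cis, PPh3 cis (chiral); OH trans, NCS cis, PPh3 cis.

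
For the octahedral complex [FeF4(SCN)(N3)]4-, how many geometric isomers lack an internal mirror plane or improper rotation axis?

0

The six octahedral sites form three mutually perpendicular trans pairs.
The distinct arrangements are (2 in all): SCN and N3 mutually trans; SCN and N3 mutually cis.
Each arrangement has an internal mirror plane or centre of symmetry, so none is chiral.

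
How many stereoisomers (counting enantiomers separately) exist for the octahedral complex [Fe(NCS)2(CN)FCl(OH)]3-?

15

Systematic enumeration (placing each ligand type in turn and discarding arrangements equivalent by rotation or reflection) gives 9 geometric isomers.
Of these, 6 lack any improper symmetry element and so occur as enantiomeric pairs, giving 9 + 6 = 15 stereoisomers in total.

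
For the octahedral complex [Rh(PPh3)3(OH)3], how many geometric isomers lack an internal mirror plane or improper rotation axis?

0

In an octahedral complex each vertex has one trans partner and four cis neighbours.
There are 2 geometric isomers: PPh3 mer; PPh3 fac.
Each arrangement has an internal mirror plane or centre of symmetry, so none is chiral.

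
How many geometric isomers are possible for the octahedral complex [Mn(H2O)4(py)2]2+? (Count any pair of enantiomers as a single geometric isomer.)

2

The six octahedral sites form three mutually perpendicular trans pairs.
There are 2 geometric isomers: py trans; py cis.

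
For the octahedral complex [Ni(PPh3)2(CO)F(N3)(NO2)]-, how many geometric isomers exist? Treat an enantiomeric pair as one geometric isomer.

An octahedron has six vertices in three trans pairs; every non-trans pair is cis.
Exhaustive case analysis gives 9 geometric isomers.

9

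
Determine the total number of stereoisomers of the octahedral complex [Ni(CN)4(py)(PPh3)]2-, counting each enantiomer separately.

The six octahedral sites form three mutually perpendicular trans pairs.
The distinct arrangements are (2 in all): py and PPh3 mutually trans; py and PPh3 mutually cis.
Each arrangement has an internal mirror plane or centre of symmetry, so none is chiral.

2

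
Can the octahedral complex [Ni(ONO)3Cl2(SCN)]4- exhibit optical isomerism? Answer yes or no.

The six octahedral sites form three mutually perpendicular trans pairs.
Working through the distinct placements yields 3 geometric isomers: ONO mer, Cl trans; ONO fac, Cl cis; ONO mer, Cl cis.
Each arrangement has an internal mirror plane or centre of symmetry, so none is chiral.

no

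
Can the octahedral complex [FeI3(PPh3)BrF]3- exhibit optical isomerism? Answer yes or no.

The six octahedral sites form three mutually perpendicular trans pairs.
There are 4 geometric isomers: I mer (3 arrangements); I fac (chiral).
One of these lacks any improper symmetry element and so occurs as an enantiomeric pair, giving 4 + 1 = 5 stereoisomers in total.

yes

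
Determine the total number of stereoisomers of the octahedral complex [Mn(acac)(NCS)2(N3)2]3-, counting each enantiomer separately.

4

Each acac is bidentate and must span two cis positions.
The distinct arrangements are (3 in all): NCS cis, N3 trans; NCS cis, N3 cis (chiral); NCS trans, N3 cis.
One of these lacks any improper symmetry element and so occurs as an enantiomeric pair, giving 3 + 1 = 4 stereoisomers in total.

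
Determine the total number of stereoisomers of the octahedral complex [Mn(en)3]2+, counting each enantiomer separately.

Each en is bidentate and must span two cis positions.
Only one geometric arrangement is possible; it has no improper symmetry element, so it exists as a pair of enantiomers (2 stereoisomers).

2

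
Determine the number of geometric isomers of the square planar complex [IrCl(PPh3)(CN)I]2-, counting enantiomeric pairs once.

3

In a square planar complex each vertex has one trans partner and two cis neighbours.
There are 3 geometric isomers: (CN/I trans, Cl/PPh3 trans); (CN/PPh3 trans, Cl/I trans); (CN/Cl trans, I/PPh3 trans).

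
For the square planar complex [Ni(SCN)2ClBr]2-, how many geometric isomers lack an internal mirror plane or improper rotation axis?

0

In a square planar complex each vertex has one trans partner and two cis neighbours.
Systematic placement gives 2 geometric isomers: SCN cis; SCN trans.
Each arrangement has an internal mirror plane or centre of symmetry, so none is chiral.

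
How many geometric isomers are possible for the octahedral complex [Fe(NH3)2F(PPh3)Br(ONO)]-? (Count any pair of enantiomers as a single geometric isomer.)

The six octahedral sites form three mutually perpendicular trans pairs.
Systematic enumeration (placing each ligand type in turn and discarding arrangements equivalent by rotation or reflection) gives 9 geometric isomers.

9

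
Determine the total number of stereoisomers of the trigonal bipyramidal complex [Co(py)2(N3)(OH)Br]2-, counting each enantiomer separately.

In a trigonal bipyramid the two axial positions differ from the three equatorial ones.
Systematic enumeration (placing each ligand type in turn and discarding arrangements equivalent by rotation or reflection) gives 7 geometric isomers.
Of these, 3 lack any improper symmetry element and so occur as enantiomeric pairs, giving 7 + 3 = 10 stereoisomers in total.

10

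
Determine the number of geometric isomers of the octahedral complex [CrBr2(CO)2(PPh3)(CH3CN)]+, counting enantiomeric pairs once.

An octahedron has six vertices in three trans pairs; every non-trans pair is cis.
Systematic placement gives 6 geometric isomers: Br trans, CO cis; Br trans, CO trans; Br cis, CO cis (3 arrangements, 2 chiral); Br cis, CO trans.

6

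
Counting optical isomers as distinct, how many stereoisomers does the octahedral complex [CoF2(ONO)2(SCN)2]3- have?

6

An octahedron has six vertices in three trans pairs; every non-trans pair is cis.
The distinct arrangements are (5 in all): F trans, ONO trans, SCN trans; F trans, ONO cis, SCN cis; F cis, ONO cis, SCN trans; F cis, ONO cis, SCN cis (chiral); F cis, ONO trans, SCN cis.
One of these lacks any improper symmetry element and so occurs as an enantiomeric pair, giving 5 + 1 = 6 stereoisomers in total.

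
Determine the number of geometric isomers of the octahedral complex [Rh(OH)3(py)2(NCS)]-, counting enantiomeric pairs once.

3

The six octahedral sites form three mutually perpendicular trans pairs.
The distinct arrangements are (3 in all): OH mer, py trans; OH fac, py cis; OH mer, py cis.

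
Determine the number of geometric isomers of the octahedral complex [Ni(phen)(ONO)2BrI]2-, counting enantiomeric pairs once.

4

An octahedron has six vertices in three trans pairs; every non-trans pair is cis.
Each phen is bidentate and must span two cis positions.
Systematic placement gives 4 geometric isomers: ONO cis (3 arrangements, 2 chiral); ONO trans.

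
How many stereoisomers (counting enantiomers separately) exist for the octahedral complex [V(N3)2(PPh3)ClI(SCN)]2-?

15

The six octahedral sites form three mutually perpendicular trans pairs.
Placing the ligands in turn and identifying arrangements related by rotation or reflection leaves 9 distinct geometric isomers.
Of these, 6 lack any improper symmetry element and so occur as enantiomeric pairs, giving 9 + 6 = 15 stereoisomers in total.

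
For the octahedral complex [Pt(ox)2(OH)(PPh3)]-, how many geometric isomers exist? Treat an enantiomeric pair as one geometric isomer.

The six octahedral sites form three mutually perpendicular trans pairs.
Each ox is bidentate and must span two cis positions.
There are 2 geometric isomers: OH and PPh3 mutually trans; OH and PPh3 mutually cis (chiral).

2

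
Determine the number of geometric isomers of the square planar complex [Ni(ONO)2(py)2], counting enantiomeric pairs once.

2

In a square planar complex each vertex has one trans partner and two cis neighbours.
Working through the distinct placements yields 2 geometric isomers: ONO cis; ONO trans.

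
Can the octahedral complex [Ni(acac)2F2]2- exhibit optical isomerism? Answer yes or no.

Each acac is bidentate and must span two cis positions.
The distinct arrangements are (2 in all): F trans; F cis (chiral).
One of these lacks any improper symmetry element and so occurs as an enantiomeric pair, giving 2 + 1 = 3 stereoisomers in total.

yes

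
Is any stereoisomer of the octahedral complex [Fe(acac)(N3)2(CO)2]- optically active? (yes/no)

yes

The six octahedral sites form three mutually perpendicular trans pairs.
Each acac is bidentate and must span two cis positions.
The distinct arrangements are (3 in all): N3 cis, CO trans; N3 cis, CO cis (chiral); N3 trans, CO cis.
One of these lacks any improper symmetry element and so occurs as an enantiomeric pair, giving 3 + 1 = 4 stereoisomers in total.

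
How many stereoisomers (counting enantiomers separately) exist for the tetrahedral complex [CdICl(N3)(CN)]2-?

2

In a tetrahedral complex all four positions are equivalent and every pair of ligands is adjacent — there is no cis/trans distinction.
Only one geometric arrangement is possible; it has no improper symmetry element, so it exists as a pair of enantiomers (2 stereoisomers).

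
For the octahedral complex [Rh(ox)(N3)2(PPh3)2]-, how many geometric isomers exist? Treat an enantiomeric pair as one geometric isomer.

Each ox is bidentate and must span two cis positions.
The distinct arrangements are (3 in all): N3 trans, PPh3 cis; N3 cis, PPh3 cis (chiral); N3 cis, PPh3 trans.

3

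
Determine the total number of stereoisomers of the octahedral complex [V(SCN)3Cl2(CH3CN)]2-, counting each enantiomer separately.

In an octahedral complex each vertex has one trans partner and four cis neighbours.
There are 3 geometric isomers: SCN mer, Cl cis; SCN mer, Cl trans; SCN fac, Cl cis.
Each arrangement has an internal mirror plane or centre of symmetry, so none is chiral.

3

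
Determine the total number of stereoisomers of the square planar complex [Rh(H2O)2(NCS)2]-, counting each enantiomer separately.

2

In a square planar complex each vertex has one trans partner and two cis neighbours.
Working through the distinct placements yields 2 geometric isomers: H2O cis; H2O trans.
Each arrangement has an internal mirror plane or centre of symmetry, so none is chiral.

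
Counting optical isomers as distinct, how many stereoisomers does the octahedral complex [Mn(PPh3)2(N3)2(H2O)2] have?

An octahedron has six vertices in three trans pairs; every non-trans pair is cis.
Systematic placement gives 5 geometric isomers: PPh3 trans, N3 trans, H2O trans; PPh3 cis, N3 cis, H2O trans; PPh3 trans, N3 cis, H2O cis; PPh3 cis, N3 cis, H2O cis (chiral); PPh3 cis, N3 trans, H2O cis.
One of these lacks any improper symmetry element and so occurs as an enantiomeric pair, giving 5 + 1 = 6 stereoisomers in total.

6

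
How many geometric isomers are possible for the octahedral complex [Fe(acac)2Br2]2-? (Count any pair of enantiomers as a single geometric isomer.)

In an octahedral complex each vertex has one trans partner and four cis neighbours.
Each acac is bidentate and must span two cis positions.
The distinct arrangements are (2 in all): Br trans; Br cis (chiral).

2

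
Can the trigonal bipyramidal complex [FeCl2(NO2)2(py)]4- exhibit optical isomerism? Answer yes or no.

Exhaustive case analysis gives 5 geometric isomers.
One of these lacks any improper symmetry element and so occurs as an enantiomeric pair, giving 5 + 1 = 6 stereoisomers in total.

yes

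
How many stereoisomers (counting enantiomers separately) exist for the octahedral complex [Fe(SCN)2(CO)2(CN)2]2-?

6

In an octahedral complex each vertex has one trans partner and four cis neighbours.
The distinct arrangements are (5 in all): SCN trans, CO trans, CN trans; SCN cis, CO cis, CN trans; SCN trans, CO cis, CN cis; SCN cis, CO cis, CN cis (chiral); SCN cis, CO trans, CN cis.
One of these lacks any improper symmetry element and so occurs as an enantiomeric pair, giving 5 + 1 = 6 stereoisomers in total.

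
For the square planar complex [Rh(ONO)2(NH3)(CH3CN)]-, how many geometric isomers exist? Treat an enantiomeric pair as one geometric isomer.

2

Systematic placement gives 2 geometric isomers: ONO cis; ONO trans.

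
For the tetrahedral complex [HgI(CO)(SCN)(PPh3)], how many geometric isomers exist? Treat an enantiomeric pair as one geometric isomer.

All four vertices of a tetrahedron are equivalent and mutually adjacent, so cis/trans isomerism cannot arise.
Only one geometric arrangement is possible; it has no improper symmetry element, so it exists as a pair of enantiomers (2 stereoisomers).

1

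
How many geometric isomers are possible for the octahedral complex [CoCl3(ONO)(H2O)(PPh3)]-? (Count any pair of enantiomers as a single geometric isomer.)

An octahedron has six vertices in three trans pairs; every non-trans pair is cis.
Systematic placement gives 4 geometric isomers: Cl mer (3 arrangements); Cl fac (chiral).

4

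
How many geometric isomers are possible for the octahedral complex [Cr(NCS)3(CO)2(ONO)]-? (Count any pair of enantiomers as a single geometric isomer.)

Working through the distinct placements yields 3 geometric isomers: NCS mer, CO trans; NCS fac, CO cis; NCS mer, CO cis.

3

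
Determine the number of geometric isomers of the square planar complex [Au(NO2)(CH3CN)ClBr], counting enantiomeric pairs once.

3

Working through the distinct placements yields 3 geometric isomers: (Br/Cl trans, CH3CN/NO2 trans); (Br/NO2 trans, CH3CN/Cl trans); (Br/CH3CN trans, Cl/NO2 trans).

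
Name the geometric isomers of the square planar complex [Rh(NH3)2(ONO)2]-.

A square has two trans pairs of vertices; adjacent vertices are cis.
The distinct arrangements are (2 in all): NH3 cis; NH3 trans.

cis and trans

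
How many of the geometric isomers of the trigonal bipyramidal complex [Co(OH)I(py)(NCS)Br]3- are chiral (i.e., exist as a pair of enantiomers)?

10

Systematic enumeration (placing each ligand type in turn and discarding arrangements equivalent by rotation or reflection) gives 10 geometric isomers.
Of these, 10 lack any improper symmetry element and so occur as enantiomeric pairs, giving 10 + 10 = 20 stereoisomers in total.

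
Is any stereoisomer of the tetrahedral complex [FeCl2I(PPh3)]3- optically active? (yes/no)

All four vertices of a tetrahedron are equivalent and mutually adjacent, so cis/trans isomerism cannot arise.
Only one geometric arrangement is possible.

no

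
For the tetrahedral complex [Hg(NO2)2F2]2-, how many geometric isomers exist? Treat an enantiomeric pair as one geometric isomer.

1

All four vertices of a tetrahedron are equivalent and mutually adjacent, so cis/trans isomerism cannot arise.
Only one geometric arrangement is possible.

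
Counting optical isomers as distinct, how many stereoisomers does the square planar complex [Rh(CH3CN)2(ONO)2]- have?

In a square planar complex each vertex has one trans partner and two cis neighbours.
Working through the distinct placements yields 2 geometric isomers: CH3CN cis; CH3CN trans.
Each arrangement has an internal mirror plane or centre of symmetry, so none is chiral.

2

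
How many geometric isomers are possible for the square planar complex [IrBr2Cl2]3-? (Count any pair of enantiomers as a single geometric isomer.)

2

In a square planar complex each vertex has one trans partner and two cis neighbours.
Working through the distinct placements yields 2 geometric isomers: Br cis; Br trans.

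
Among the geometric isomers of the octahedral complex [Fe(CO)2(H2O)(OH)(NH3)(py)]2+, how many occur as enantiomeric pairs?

6

An octahedron has six vertices in three trans pairs; every non-trans pair is cis.
Placing the ligands in turn and identifying arrangements related by rotation or reflection leaves 9 distinct geometric isomers.
Of these, 6 lack any improper symmetry element and so occur as enantiomeric pairs, giving 9 + 6 = 15 stereoisomers in total.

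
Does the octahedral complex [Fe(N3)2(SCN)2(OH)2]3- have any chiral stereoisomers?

In an octahedral complex each vertex has one trans partner and four cis neighbours.
Working through the distinct placements yields 5 geometric isomers: N3 trans, SCN trans, OH trans; N3 trans, SCN cis, OH cis; N3 cis, SCN trans, OH cis; N3 cis, SCN cis, OH cis (chiral); N3 cis, SCN cis, OH trans.
One of these lacks any improper symmetry element and so occurs as an enantiomeric pair, giving 5 + 1 = 6 stereoisomers in total.

yes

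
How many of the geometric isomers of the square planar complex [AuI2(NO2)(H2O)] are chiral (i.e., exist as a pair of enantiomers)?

A square has two trans pairs of vertices; adjacent vertices are cis.
There are 2 geometric isomers: I cis; I trans.
Each arrangement has an internal mirror plane or centre of symmetry, so none is chiral.

0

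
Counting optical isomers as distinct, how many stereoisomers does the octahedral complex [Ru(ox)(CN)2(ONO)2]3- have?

4

In an octahedral complex each vertex has one trans partner and four cis neighbours.
Each ox is bidentate and must span two cis positions.
There are 3 geometric isomers: CN trans, ONO cis; CN cis, ONO cis (chiral); CN cis, ONO trans.
One of these lacks any improper symmetry element and so occurs as an enantiomeric pair, giving 3 + 1 = 4 stereoisomers in total.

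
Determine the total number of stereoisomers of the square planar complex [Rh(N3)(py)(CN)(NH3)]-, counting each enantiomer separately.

3

In a square planar complex each vertex has one trans partner and two cis neighbours.
Systematic placement gives 3 geometric isomers: (CN/NH3 trans, N3/py trans); (CN/py trans, N3/NH3 trans); (CN/N3 trans, NH3/py trans).
Each arrangement has an internal mirror plane or centre of symmetry, so none is chiral.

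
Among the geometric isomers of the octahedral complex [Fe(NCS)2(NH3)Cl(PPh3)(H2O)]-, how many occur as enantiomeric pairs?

In an octahedral complex each vertex has one trans partner and four cis neighbours.
Placing the ligands in turn and identifying arrangements related by rotation or reflection leaves 9 distinct geometric isomers.
Of these, 6 lack any improper symmetry element and so occur as enantiomeric pairs, giving 9 + 6 = 15 stereoisomers in total.

6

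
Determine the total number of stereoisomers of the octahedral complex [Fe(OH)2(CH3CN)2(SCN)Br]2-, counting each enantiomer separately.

The six octahedral sites form three mutually perpendicular trans pairs.
The distinct arrangements are (6 in all): OH cis, CH3CN cis (3 arrangements, 2 chiral); OH trans, CH3CN cis; OH cis, CH3CN trans; OH trans, CH3CN trans.
Of these, 2 lack any improper symmetry element and so occur as enantiomeric pairs, giving 6 + 2 = 8 stereoisomers in total.

8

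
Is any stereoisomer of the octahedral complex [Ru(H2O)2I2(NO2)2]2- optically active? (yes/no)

The six octahedral sites form three mutually perpendicular trans pairs.
Working through the distinct placements yields 5 geometric isomers: H2O trans, I trans, NO2 trans; H2O trans, I cis, NO2 cis; H2O cis, I cis, NO2 trans; H2O cis, I cis, NO2 cis (chiral); H2O cis, I trans, NO2 cis.
One of these lacks any improper symmetry element and so occurs as an enantiomeric pair, giving 5 + 1 = 6 stereoisomers in total.

yes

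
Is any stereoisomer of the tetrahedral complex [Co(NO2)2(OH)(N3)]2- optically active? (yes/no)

In a tetrahedral complex all four positions are equivalent and every pair of ligands is adjacent — there is no cis/trans distinction.
Only one geometric arrangement is possible.

no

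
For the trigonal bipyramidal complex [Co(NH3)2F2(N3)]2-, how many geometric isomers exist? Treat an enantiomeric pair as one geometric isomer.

In a trigonal bipyramid the two axial positions differ from the three equatorial ones.
Systematic enumeration (placing each ligand type in turn and discarding arrangements equivalent by rotation or reflection) gives 5 geometric isomers.

5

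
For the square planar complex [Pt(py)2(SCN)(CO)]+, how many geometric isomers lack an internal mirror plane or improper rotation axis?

0

There are 2 geometric isomers: py cis; py trans.
Each arrangement has an internal mirror plane or centre of symmetry, so none is chiral.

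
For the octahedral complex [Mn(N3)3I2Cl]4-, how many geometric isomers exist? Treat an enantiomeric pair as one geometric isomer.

3

The six octahedral sites form three mutually perpendicular trans pairs.
The distinct arrangements are (3 in all): N3 mer, I cis; N3 mer, I trans; N3 fac, I cis.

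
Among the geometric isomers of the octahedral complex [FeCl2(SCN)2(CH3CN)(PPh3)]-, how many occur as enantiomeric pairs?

2

An octahedron has six vertices in three trans pairs; every non-trans pair is cis.
The distinct arrangements are (6 in all): Cl cis, SCN trans; Cl cis, SCN cis (3 arrangements, 2 chiral); Cl trans, SCN trans; Cl trans, SCN cis.
Of these, 2 lack any improper symmetry element and so occur as enantiomeric pairs, giving 6 + 2 = 8 stereoisomers in total.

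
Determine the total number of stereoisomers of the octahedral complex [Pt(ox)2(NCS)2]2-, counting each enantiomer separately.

3

In an octahedral complex each vertex has one trans partner and four cis neighbours.
Each ox is bidentate and must span two cis positions.
Working through the distinct placements yields 2 geometric isomers: NCS trans; NCS cis (chiral).
One of these lacks any improper symmetry element and so occurs as an enantiomeric pair, giving 2 + 1 = 3 stereoisomers in total.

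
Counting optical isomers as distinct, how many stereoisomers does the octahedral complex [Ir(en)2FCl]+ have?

The six octahedral sites form three mutually perpendicular trans pairs.
Each en is bidentate and must span two cis positions.
There are 2 geometric isomers: F and Cl mutually trans; F and Cl mutually cis (chiral).
One of these lacks any improper symmetry element and so occurs as an enantiomeric pair, giving 2 + 1 = 3 stereoisomers in total.

3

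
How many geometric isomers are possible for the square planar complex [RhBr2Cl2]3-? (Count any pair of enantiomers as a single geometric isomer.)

In a square planar complex each vertex has one trans partner and two cis neighbours.
The distinct arrangements are (2 in all): Br cis; Br trans.

2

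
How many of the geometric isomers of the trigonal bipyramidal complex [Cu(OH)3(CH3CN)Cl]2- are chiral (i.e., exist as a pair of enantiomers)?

A trigonal bipyramid has two axial and three equatorial sites, which are chemically inequivalent.
Working through the distinct placements yields 4 geometric isomers: CH3CN axial, Cl axial; CH3CN axial, Cl equatorial; CH3CN equatorial, Cl axial; CH3CN equatorial, Cl equatorial.
Each arrangement has an internal mirror plane or centre of symmetry, so none is chiral.

0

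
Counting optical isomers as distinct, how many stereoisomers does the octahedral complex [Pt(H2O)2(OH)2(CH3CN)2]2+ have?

In an octahedral complex each vertex has one trans partner and four cis neighbours.
Systematic placement gives 5 geometric isomers: H2O trans, OH trans, CH3CN trans; H2O cis, OH cis, CH3CN trans; H2O cis, OH trans, CH3CN cis; H2O cis, OH cis, CH3CN cis (chiral); H2O trans, OH cis, CH3CN cis.
One of these lacks any improper symmetry element and so occurs as an enantiomeric pair, giving 5 + 1 = 6 stereoisomers in total.

6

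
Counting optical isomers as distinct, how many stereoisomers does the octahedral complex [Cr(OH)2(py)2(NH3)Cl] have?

In an octahedral complex each vertex has one trans partner and four cis neighbours.
The distinct arrangements are (6 in all): OH trans, py trans; OH cis, py cis (3 arrangements, 2 chiral); OH cis, py trans; OH trans, py cis.
Of these, 2 lack any improper symmetry element and so occur as enantiomeric pairs, giving 6 + 2 = 8 stereoisomers in total.

8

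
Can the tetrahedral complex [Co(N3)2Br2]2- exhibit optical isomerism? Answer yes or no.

In a tetrahedral complex all four positions are equivalent and every pair of ligands is adjacent — there is no cis/trans distinction.
Only one geometric arrangement is possible.

no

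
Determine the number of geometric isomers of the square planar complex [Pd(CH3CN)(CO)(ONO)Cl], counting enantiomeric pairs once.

3

A square has two trans pairs of vertices; adjacent vertices are cis.
There are 3 geometric isomers: (CH3CN/Cl trans, CO/ONO trans); (CH3CN/ONO trans, CO/Cl trans); (CH3CN/CO trans, Cl/ONO trans).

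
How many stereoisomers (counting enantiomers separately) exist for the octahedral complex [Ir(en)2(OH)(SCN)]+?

3

An octahedron has six vertices in three trans pairs; every non-trans pair is cis.
Each en is bidentate and must span two cis positions.
Working through the distinct placements yields 2 geometric isomers: OH and SCN mutually trans; OH and SCN mutually cis (chiral).
One of these lacks any improper symmetry element and so occurs as an enantiomeric pair, giving 2 + 1 = 3 stereoisomers in total.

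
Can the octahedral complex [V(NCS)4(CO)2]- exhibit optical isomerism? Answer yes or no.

no

The six octahedral sites form three mutually perpendicular trans pairs.
The distinct arrangements are (2 in all): CO trans; CO cis.
Each arrangement has an internal mirror plane or centre of symmetry, so none is chiral.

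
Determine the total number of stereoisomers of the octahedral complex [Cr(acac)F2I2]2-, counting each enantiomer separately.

The six octahedral sites form three mutually perpendicular trans pairs.
Each acac is bidentate and must span two cis positions.
There are 3 geometric isomers: F trans, I cis; F cis, I cis (chiral); F cis, I trans.
One of these lacks any improper symmetry element and so occurs as an enantiomeric pair, giving 3 + 1 = 4 stereoisomers in total.

4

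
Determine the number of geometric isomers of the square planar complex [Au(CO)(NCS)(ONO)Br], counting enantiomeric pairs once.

Systematic placement gives 3 geometric isomers: (Br/NCS trans, CO/ONO trans); (Br/ONO trans, CO/NCS trans); (Br/CO trans, NCS/ONO trans).

3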